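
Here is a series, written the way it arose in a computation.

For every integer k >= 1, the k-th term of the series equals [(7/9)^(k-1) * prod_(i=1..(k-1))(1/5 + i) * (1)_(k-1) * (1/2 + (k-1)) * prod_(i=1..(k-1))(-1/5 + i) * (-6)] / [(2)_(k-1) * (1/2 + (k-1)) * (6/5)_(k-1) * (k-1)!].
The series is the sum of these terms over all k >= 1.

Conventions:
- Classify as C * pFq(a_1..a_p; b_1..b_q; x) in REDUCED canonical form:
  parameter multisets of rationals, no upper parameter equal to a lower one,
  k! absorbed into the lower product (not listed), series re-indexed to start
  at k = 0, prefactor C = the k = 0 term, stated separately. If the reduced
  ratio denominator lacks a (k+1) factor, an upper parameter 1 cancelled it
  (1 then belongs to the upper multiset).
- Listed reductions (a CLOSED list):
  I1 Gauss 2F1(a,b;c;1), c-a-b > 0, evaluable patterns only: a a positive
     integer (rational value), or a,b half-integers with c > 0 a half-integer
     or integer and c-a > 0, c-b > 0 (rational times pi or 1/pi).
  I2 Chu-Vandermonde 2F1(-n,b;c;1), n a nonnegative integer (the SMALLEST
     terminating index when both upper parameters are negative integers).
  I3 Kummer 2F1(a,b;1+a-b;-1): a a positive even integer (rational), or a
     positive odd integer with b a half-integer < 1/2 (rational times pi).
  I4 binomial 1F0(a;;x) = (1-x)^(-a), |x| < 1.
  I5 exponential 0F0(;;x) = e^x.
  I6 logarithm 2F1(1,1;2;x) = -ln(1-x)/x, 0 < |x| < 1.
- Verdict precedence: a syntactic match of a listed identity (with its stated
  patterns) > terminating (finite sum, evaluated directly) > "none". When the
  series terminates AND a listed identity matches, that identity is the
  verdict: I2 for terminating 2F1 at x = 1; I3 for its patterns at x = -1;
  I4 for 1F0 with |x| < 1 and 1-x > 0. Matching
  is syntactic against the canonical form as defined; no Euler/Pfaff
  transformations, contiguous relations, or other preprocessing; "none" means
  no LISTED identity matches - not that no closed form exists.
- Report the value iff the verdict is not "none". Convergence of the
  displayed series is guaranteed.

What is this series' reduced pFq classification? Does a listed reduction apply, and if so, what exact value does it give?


x = 7/9 here; the reduced form reads 2F1, upper {4/5, 1}, lower {2}, C = -6. Verdict: none. A 2F1 with upper {4/5, 1} fits none of I1-I6 at x = 7/9; the sum runs forever.

Key observation: t_0 being -6, the running product (prefactor -6) telescopes to a rising factorial.
Adjacent-term ratio: r(k) = (7/9) * (k+4/5) (k+1) / [(k+2) (k+1)] - poly over poly, x = (7/9) from leading terms; C = -6 at k = 0.


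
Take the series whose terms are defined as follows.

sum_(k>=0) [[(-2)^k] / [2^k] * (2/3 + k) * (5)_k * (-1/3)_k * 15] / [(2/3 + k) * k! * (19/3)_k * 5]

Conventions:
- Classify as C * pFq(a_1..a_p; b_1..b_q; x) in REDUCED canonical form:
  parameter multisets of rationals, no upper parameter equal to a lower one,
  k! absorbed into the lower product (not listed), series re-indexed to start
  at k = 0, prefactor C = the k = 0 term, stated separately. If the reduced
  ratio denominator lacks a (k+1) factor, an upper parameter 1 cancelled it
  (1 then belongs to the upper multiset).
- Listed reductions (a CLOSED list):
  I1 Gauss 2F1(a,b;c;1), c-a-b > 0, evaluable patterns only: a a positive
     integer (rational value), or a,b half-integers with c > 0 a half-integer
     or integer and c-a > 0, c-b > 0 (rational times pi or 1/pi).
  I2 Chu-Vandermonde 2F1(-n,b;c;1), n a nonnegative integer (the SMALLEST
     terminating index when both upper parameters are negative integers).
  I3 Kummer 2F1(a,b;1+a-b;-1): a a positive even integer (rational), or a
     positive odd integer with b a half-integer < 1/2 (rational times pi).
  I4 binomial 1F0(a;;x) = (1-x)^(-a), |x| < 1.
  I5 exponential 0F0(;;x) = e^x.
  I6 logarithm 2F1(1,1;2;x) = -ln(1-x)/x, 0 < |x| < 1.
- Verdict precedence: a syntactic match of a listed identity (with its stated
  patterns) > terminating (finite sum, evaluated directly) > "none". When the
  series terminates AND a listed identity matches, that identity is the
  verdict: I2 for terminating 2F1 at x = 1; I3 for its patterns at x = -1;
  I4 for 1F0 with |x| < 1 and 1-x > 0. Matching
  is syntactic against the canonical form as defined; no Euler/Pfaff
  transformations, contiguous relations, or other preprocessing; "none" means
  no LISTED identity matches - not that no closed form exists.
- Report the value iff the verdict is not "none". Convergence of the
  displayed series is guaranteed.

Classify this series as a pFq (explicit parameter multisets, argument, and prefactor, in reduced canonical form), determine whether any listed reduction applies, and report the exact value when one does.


Canonical form: C = 3 times 2F1 with upper {-1/3, 5}, lower {19/3}, x = -1. Verdict: none - this 2F1 at x = -1 matches no listed pattern, and upper {-1/3, 5} holds no stopper.

First insight: with t_0 = 3, k + 2/3 divides numerator and denominator alike; prefactor 3 after cancelling.
Consecutive-term ratio: r(k) = (-1) * (k-1/3) (k+5) / [(k+19/3) (k+1)] ; factor over Q: parameters, x = (-1), and C = 3.


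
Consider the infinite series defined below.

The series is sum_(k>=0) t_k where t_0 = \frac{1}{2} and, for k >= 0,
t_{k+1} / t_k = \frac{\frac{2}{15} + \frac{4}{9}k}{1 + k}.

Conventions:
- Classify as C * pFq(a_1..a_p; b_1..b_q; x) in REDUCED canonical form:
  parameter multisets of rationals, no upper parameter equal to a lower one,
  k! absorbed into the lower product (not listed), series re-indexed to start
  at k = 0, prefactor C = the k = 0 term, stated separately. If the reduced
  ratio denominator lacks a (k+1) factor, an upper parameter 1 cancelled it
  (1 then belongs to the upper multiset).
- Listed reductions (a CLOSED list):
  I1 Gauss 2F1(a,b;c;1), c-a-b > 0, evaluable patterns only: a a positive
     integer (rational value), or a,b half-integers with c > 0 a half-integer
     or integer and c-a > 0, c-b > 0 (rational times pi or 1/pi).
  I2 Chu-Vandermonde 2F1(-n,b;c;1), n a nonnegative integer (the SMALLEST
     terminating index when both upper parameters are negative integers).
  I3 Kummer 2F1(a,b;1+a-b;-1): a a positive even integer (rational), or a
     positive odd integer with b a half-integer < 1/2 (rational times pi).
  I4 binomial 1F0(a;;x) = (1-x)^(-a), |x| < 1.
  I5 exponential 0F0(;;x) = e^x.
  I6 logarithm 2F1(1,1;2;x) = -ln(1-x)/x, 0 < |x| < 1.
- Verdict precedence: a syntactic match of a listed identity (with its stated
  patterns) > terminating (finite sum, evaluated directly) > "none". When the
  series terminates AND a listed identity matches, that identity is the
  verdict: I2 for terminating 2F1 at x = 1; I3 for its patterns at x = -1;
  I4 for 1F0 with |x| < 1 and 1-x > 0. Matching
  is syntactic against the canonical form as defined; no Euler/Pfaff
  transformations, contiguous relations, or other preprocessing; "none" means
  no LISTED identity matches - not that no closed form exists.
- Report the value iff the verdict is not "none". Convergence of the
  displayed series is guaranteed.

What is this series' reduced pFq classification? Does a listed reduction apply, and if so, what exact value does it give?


First insight: x = \frac{4}{9} and factor the ratio over Q (C = 1/2): negated roots = parameters.
Term ratio: r(k) = \frac{4}{9} * (k+\frac{3}{10}) / [(k+1)] - rational in k, leading ratio \frac{4}{9}; with t_0 = \frac{1}{2}, classification follows.

At argument \frac{4}{9}: a 1F0 with upper {\frac{3}{10}}, lower {-}, scaled by C = \frac{1}{2}. Verdict: the binomial series (I4) matches (the 1F0 binomial series: exponent -3/10, x = \frac{4}{9}). Value: \frac{1}{2} \cdot \left(\frac{5}{9}\right)^{-\frac{3}{10}}.


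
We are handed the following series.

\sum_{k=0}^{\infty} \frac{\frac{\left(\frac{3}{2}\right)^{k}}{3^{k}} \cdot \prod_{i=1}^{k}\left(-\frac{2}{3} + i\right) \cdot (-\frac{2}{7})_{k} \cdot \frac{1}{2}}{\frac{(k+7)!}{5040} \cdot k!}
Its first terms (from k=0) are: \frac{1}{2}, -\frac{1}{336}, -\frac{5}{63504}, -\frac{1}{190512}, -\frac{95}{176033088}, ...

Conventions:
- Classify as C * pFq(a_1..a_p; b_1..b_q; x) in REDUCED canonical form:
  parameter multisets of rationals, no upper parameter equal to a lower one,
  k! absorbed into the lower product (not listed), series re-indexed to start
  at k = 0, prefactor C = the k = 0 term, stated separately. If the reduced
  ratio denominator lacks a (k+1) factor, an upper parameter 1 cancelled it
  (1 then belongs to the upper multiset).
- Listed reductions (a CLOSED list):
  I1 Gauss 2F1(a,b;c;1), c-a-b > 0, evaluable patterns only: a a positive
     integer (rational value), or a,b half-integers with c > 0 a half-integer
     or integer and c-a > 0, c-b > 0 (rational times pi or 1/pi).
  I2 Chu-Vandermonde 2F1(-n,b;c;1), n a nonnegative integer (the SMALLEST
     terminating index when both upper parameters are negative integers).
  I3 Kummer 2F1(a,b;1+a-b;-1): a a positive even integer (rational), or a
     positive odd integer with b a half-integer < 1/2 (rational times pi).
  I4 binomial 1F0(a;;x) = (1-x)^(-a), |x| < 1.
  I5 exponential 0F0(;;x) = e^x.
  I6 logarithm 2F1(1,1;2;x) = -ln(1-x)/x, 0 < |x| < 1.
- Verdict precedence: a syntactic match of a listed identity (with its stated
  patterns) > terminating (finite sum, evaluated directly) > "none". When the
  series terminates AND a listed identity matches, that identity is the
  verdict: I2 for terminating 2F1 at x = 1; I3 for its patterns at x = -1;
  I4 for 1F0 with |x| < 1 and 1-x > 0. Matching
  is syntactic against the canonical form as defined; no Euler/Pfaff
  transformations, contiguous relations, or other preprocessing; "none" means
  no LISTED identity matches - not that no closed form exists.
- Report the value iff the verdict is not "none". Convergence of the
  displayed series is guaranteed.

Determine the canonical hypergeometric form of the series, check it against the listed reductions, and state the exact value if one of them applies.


With C = \frac{1}{2}: the canonical form is 2F1(-\frac{2}{7}, \frac{1}{3}; 8; \frac{1}{2}). Verdict: none (x = \frac{1}{2}): each listed identity misses the multisets {-\frac{2}{7}, \frac{1}{3}} ; {8}.

First insight: from the first term \frac{1}{2}: the denominator's factorial ratio (prefactor 1/2) is a lower Pochhammer.
Consecutive-term ratio: r(k) = \frac{1}{2} * (k-\frac{2}{7}) (k+\frac{1}{3}) / [(k+8) (k+1)] - rational in k. x = \frac{1}{2}; t_0 = \frac{1}{2}; negate the roots.


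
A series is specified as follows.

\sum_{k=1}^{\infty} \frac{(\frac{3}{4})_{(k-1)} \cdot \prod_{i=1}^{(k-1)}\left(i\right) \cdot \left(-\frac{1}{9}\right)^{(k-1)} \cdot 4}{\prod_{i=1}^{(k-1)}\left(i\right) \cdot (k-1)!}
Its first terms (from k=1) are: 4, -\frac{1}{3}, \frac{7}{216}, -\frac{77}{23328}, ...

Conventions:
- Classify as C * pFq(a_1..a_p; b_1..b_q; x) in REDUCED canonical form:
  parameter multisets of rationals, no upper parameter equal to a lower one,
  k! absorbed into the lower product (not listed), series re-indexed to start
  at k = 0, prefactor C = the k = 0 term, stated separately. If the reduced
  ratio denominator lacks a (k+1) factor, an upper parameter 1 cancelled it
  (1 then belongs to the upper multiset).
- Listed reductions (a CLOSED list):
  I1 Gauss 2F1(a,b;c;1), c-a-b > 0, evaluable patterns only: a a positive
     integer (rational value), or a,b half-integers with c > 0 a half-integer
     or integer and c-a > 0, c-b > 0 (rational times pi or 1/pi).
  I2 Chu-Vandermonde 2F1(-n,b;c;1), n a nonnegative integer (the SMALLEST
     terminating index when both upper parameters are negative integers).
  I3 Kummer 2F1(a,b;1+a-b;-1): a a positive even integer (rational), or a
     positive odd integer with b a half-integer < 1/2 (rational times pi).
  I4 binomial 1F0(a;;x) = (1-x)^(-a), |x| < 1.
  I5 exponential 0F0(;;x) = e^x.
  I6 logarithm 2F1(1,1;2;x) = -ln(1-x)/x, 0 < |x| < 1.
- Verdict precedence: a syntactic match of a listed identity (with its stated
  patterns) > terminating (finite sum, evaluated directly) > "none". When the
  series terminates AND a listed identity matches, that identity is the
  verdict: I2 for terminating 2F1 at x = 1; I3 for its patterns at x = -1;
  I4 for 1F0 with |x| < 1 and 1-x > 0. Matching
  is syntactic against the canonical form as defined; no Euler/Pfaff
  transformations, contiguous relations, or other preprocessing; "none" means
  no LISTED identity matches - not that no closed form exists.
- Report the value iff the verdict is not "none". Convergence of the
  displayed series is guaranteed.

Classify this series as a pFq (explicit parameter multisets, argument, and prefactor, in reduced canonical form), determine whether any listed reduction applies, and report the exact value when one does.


Classification (C = 4): 1F0 with upper {\frac{3}{4}}, lower {-}, argument x = -\frac{1}{9}. Verdict: binomial (I4) applies (the 1F0 binomial series: exponent -3/4, x = -\frac{1}{9}). Exact value: 4 \cdot \left(\frac{10}{9}\right)^{-\frac{3}{4}}.

Key step: from the first term 4: the running product (C = 4) telescopes to a rising factorial.
Consecutive-term ratio: r(k) = -\frac{1}{9} * (k+\frac{3}{4}) / [(k+1)] - rational; roots negated = parameters, x = -\frac{1}{9}, C = 4.


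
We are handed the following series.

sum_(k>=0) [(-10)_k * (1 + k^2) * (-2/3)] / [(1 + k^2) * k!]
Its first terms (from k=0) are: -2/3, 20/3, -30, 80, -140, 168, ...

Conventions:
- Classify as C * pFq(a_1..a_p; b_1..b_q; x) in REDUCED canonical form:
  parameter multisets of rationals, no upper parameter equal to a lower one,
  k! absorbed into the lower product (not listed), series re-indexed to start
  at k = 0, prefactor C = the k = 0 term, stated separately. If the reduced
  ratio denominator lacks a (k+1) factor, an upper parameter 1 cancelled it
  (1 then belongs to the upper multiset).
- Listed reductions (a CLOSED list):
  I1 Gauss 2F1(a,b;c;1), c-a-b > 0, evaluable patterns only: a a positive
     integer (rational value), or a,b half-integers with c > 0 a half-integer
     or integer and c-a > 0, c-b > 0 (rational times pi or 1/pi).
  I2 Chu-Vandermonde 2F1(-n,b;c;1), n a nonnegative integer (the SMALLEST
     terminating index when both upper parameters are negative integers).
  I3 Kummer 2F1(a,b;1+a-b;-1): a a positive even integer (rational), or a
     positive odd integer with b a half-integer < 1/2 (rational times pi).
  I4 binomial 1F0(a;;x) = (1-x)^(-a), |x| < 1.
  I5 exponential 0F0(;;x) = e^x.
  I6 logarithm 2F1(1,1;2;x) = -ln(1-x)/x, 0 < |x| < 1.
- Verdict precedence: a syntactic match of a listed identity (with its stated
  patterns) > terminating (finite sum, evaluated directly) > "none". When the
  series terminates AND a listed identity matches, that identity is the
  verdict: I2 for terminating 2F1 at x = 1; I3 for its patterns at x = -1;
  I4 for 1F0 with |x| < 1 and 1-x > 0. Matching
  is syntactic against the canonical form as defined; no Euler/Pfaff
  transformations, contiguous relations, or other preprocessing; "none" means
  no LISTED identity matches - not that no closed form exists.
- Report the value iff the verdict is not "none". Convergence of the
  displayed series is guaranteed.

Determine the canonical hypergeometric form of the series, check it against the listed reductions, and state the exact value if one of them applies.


This is -2/3 * 1F0(-10; -; 1) in reduced canonical form. Verdict: terminating. (-10)_k vanishes past k = 10, leaving a 11-term sum, computed directly. Sum: 0.

Key step: t_0 = -2/3 here, and striking the common factor k^2 + 1 reduces the term (C = -2/3, x = 1).
Consecutive-term ratio: r(k) = 1 * (k-10) / [(k+1)] ; factor over Q: parameters, x = 1, and C = -2/3.


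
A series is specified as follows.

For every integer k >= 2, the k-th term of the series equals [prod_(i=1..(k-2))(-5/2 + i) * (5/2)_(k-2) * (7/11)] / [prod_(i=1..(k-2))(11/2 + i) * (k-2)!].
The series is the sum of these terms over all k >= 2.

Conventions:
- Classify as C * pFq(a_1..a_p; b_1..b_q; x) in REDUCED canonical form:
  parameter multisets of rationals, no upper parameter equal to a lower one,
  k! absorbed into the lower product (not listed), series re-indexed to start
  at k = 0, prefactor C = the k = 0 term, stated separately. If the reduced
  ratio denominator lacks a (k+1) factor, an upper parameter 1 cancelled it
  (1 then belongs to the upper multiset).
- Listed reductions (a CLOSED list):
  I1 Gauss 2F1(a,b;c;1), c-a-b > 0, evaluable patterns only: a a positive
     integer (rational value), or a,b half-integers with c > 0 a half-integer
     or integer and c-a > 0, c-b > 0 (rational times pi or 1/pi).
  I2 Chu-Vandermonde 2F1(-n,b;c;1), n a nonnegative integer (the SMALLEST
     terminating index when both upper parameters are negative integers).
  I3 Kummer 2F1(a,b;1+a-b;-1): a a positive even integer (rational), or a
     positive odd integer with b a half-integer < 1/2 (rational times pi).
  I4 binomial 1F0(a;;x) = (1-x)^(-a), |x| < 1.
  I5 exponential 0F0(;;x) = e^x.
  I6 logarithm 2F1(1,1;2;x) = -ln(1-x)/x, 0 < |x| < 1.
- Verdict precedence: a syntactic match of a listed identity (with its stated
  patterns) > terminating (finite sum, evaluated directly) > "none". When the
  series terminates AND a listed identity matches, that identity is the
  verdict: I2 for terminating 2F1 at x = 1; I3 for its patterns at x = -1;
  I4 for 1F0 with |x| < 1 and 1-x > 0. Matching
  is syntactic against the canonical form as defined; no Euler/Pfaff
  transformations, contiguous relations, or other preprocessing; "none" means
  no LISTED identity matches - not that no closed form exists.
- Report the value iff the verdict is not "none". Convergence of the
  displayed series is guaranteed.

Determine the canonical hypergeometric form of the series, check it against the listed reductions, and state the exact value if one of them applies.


Canonical form: C = 7/11 times 2F1 with upper {-3/2, 5/2}, lower {13/2}, x = 1. Verdict (x = 1): the half-integer Gauss pattern (I1) applies (x = 1; upper {-3/2, 5/2} half-integers, c = 13/2 in the evaluable pattern). Exact value: (6615/65536) * pi.

First insight: t_0 = 7/11 here, and the lower running product (C = 7/11) is a rising factorial.
Adjacent-term ratio: r(k) = 1 * (k-3/2) (k+5/2) / [(k+13/2) (k+1)] - rational in k, leading ratio 1; with t_0 = 7/11, classification follows.


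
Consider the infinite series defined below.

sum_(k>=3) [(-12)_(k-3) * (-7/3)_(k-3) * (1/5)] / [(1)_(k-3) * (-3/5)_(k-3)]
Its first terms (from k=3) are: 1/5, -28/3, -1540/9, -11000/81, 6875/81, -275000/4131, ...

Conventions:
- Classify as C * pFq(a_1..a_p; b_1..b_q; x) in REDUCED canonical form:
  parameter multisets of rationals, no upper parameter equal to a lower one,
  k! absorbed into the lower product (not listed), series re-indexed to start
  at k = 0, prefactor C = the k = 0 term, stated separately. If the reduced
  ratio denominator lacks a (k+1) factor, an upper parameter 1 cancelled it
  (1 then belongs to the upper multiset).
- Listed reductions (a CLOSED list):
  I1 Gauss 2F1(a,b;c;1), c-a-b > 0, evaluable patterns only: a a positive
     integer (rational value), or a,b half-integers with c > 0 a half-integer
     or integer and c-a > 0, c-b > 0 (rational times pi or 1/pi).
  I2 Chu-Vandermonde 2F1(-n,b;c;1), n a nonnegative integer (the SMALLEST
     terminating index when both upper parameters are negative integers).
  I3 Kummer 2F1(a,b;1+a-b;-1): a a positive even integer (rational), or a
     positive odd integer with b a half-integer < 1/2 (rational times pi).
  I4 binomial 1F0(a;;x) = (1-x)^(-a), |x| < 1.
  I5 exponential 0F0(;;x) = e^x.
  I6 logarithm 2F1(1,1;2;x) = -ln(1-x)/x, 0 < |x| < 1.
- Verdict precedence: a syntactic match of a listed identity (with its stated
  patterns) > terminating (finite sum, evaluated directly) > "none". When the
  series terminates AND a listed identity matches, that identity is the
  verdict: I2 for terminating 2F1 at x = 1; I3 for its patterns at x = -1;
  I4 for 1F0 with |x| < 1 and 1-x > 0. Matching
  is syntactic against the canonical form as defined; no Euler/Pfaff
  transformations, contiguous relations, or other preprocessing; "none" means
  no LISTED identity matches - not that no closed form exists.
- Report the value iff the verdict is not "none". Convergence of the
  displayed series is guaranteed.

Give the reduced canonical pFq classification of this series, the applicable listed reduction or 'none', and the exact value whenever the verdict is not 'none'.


Classification (C = 1/5): 2F1 with upper {-12, -7/3}, lower {-3/5}, argument x = 1. Verdict: Chu-Vandermonde (I2) fires (terminating 2F1 at x = 1 with n = 12, b = -7/3, c = -3/5). Its exact value is -15402293388784703/57266559581535.

Structural cue: x = 1 and (1)_k (C = 1/5, x = 1) is k! itself.
Consecutive-term ratio: r(k) = 1 * (k-12) (k-7/3) / [(k-3/5) (k+1)] - rational; roots negated = parameters, x = 1, C = 1/5.


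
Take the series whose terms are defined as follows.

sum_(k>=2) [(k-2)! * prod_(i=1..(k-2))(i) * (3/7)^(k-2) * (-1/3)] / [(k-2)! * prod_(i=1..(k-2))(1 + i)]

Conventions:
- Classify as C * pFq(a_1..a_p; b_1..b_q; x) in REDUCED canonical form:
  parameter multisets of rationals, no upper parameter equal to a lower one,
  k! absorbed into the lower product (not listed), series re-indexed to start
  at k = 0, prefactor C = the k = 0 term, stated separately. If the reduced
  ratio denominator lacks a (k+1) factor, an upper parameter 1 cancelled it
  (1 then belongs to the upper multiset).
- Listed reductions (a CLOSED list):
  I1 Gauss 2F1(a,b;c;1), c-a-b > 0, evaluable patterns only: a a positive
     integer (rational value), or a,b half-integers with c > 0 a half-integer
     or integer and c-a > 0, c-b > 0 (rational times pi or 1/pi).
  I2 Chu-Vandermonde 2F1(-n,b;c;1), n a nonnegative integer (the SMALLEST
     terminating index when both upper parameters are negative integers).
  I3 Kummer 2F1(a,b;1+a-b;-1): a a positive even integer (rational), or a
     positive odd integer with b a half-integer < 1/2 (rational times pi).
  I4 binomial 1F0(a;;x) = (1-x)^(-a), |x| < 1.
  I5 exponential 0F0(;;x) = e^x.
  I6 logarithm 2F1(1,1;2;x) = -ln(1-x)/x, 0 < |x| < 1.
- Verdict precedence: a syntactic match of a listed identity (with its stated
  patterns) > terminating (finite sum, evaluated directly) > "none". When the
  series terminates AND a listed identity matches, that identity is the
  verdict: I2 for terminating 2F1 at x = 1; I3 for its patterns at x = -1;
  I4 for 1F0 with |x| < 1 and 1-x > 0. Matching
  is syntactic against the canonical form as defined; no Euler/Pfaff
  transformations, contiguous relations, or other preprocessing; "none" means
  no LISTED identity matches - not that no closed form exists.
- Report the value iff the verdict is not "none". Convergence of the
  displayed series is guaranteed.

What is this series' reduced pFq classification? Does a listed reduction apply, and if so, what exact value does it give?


Classification (C = -1/3): 2F1 with upper {1, 1}, lower {2}, argument x = 3/7. Verdict (x = 3/7): the I6 logarithm reduction applies (the logarithm: parameters (1,1;2), x = 3/7). Exact value: (7/9) * ln(4/7).

Key step: t_0 = -1/3 here, and the running product (C = -1/3) telescopes to a rising factorial.
Ratio: r(k) = (3/7) * (k+1) (k+1) / [(k+2) (k+1)] - rational in k, leading ratio (3/7); with t_0 = -1/3, classification follows.


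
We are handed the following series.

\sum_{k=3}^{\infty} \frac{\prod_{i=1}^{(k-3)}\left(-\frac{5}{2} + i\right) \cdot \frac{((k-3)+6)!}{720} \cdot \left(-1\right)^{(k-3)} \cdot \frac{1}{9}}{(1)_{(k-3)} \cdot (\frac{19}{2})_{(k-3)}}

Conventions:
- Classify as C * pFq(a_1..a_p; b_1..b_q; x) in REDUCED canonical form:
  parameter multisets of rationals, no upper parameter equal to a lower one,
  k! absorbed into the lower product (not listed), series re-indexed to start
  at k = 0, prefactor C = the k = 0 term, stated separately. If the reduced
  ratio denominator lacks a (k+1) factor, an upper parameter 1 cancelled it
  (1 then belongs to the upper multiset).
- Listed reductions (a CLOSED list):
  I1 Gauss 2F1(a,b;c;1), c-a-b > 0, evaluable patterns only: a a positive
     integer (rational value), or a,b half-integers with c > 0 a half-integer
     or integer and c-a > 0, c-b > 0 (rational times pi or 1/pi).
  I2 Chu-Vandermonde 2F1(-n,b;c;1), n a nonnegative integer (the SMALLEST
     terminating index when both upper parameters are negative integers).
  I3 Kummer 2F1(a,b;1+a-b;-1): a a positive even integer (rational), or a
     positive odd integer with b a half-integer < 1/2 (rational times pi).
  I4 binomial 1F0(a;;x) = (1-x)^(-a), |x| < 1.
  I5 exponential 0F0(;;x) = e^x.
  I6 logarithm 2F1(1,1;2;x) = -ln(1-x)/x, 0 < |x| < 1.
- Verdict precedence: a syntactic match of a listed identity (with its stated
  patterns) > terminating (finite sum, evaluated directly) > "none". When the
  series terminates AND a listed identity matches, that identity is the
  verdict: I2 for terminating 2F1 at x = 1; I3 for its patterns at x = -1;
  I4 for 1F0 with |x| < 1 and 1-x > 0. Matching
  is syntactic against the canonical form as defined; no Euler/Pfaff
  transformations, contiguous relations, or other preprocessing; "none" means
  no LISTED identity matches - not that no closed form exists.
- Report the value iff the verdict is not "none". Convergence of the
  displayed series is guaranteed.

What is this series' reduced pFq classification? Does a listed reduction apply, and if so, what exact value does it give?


x = -1 here; the reduced form reads 2F1, upper {-\frac{3}{2}, 7}, lower {\frac{19}{2}}, C = \frac{1}{9}. Verdict at x = -1: Kummer (I3) matches (x = -1; c = \frac{19}{2} equals 1+a-b for upper {-\frac{3}{2}, 7}: listed pattern). Its exact value is \frac{85085}{1048576} \cdot \pi.

Structural cue: t_0 = \frac{1}{9} here, and the factorial ratio (prefactor 1/9) (k+a-1)!/(a-1)! is a rising factorial (a)_k.
Ratio: r(k) = -1 * (k-\frac{3}{2}) (k+7) / [(k+\frac{19}{2}) (k+1)] ; factor over Q: parameters, x = -1, and C = \frac{1}{9}.


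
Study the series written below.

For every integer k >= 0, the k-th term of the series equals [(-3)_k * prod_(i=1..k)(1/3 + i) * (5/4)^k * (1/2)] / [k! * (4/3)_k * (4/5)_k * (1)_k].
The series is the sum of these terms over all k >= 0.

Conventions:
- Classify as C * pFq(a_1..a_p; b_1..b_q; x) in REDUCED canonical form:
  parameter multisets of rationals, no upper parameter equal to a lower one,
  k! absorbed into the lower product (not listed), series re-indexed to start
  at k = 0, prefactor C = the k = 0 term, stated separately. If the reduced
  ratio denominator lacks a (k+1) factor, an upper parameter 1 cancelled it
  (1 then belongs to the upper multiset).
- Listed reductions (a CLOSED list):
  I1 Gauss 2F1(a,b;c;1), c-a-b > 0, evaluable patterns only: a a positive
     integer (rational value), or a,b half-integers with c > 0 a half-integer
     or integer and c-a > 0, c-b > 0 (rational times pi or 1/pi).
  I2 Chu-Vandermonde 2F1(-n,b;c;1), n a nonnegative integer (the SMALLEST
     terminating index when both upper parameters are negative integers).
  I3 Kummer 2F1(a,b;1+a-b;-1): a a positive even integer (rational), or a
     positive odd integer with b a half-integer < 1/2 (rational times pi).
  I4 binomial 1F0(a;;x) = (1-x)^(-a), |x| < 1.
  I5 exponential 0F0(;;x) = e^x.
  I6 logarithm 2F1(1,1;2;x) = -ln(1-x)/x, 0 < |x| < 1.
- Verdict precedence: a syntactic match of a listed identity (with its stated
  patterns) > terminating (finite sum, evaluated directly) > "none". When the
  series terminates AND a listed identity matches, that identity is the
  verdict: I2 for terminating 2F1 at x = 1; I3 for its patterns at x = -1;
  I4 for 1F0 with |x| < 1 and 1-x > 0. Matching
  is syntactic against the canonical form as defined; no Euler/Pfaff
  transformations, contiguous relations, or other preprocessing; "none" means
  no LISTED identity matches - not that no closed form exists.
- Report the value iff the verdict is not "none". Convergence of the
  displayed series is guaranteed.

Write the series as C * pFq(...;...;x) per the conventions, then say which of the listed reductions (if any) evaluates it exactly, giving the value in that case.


With C = 1/2: the canonical form is 1F2(-3; 4/5, 1; 5/4). Verdict: terminating - upper parameter -3 makes this a finite sum (last index 3), evaluated exactly. Hence: -414289/387072.

Key step: t_0 being 1/2, the running product (prefactor 1/2) telescopes to a rising factorial.
Step ratio: r(k) = (5/4) * (k-3) / [(k+4/5) (k+1) (k+1)] - poly over poly, x = (5/4) from leading terms; C = 1/2 at k = 0.


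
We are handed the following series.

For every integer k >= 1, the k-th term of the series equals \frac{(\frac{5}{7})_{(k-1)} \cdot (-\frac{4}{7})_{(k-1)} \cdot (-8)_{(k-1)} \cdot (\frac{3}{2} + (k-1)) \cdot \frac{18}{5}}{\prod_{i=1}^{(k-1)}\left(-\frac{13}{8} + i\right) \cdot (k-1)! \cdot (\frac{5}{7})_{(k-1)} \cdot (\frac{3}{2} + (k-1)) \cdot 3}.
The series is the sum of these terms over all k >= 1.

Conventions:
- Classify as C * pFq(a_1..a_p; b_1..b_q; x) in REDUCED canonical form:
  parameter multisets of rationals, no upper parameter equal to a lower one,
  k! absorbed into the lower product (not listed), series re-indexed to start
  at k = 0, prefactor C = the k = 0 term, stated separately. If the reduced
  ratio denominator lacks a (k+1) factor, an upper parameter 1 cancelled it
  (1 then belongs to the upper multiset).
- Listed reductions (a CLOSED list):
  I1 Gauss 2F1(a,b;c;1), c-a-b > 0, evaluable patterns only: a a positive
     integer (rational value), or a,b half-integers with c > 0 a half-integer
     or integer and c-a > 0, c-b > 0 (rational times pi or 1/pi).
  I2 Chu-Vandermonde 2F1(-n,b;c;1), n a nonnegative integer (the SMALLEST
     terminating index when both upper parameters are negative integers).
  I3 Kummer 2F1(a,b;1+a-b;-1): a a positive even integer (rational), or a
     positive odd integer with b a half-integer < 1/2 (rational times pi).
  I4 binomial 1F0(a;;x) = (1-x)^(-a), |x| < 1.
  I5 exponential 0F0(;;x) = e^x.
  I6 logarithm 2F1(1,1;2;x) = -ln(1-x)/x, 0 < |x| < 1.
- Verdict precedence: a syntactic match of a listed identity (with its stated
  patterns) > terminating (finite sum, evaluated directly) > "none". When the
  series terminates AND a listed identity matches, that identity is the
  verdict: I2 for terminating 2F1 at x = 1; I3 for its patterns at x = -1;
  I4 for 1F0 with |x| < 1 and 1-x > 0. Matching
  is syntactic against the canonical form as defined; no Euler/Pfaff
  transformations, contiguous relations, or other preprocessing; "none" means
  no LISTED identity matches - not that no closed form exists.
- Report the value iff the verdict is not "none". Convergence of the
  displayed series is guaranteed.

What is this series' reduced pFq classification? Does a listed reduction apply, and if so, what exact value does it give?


Structural cue: t_0 being \frac{6}{5}, the factor k + 3/2 cancels (top and bottom), leaving C = 6/5, x = 1.
Consecutive-term ratio: r(k) = 1 * (k-8) (k-\frac{4}{7}) / [(k-\frac{5}{8}) (k+1)] ; factor over Q: parameters, x = 1, and C = \frac{6}{5}.

Classification (C = \frac{6}{5}): 2F1 with upper {-8, -\frac{4}{7}}, lower {-\frac{5}{8}}, argument x = 1. Verdict: Vandermonde's identity (I2) applies (terminating 2F1 at x = 1 with n = 8, b = -4/7, c = -\frac{5}{8}). Value: \frac{598834495922}{824222422975}.


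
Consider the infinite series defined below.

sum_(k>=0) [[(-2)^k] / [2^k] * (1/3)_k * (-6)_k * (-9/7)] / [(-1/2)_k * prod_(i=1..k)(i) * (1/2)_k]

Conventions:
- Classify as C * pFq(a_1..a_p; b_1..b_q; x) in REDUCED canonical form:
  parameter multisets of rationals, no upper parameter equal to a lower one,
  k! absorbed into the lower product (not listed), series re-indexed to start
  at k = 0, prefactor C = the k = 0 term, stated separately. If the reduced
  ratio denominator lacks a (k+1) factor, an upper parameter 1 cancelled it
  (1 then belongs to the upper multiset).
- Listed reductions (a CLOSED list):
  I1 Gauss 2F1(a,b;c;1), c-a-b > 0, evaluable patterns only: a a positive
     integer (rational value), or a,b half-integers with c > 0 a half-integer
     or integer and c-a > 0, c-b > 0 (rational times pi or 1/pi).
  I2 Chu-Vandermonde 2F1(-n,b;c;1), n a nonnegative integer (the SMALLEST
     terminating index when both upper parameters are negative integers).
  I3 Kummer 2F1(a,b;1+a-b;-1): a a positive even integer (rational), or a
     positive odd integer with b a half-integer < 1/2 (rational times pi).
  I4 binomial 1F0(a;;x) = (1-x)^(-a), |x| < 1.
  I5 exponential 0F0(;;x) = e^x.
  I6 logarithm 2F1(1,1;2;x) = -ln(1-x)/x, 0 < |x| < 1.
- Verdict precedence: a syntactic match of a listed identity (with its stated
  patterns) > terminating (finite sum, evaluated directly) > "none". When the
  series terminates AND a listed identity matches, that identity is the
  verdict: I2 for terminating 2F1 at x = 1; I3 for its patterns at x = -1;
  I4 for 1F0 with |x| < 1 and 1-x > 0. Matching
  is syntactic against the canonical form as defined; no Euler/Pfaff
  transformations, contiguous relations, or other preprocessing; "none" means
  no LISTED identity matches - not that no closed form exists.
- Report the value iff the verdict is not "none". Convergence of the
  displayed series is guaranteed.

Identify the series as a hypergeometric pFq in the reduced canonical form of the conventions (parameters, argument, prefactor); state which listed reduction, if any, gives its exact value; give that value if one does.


At argument -1: a 2F2 with upper {-6, 1/3}, lower {-1/2, 1/2}, scaled by C = -9/7. Verdict: terminating - upper -6 stops the sum at k = 6; the 7 terms are added exactly. Exact value: 16663487831/159137055.

Key step: from the first term -9/7: the product of the first k integers (C = -9/7) is k!.
Step ratio: r(k) = (-1) * (k-6) (k+1/3) / [(k-1/2) (k+1/2) (k+1)] - rational; roots negated = parameters, x = (-1), C = -9/7.


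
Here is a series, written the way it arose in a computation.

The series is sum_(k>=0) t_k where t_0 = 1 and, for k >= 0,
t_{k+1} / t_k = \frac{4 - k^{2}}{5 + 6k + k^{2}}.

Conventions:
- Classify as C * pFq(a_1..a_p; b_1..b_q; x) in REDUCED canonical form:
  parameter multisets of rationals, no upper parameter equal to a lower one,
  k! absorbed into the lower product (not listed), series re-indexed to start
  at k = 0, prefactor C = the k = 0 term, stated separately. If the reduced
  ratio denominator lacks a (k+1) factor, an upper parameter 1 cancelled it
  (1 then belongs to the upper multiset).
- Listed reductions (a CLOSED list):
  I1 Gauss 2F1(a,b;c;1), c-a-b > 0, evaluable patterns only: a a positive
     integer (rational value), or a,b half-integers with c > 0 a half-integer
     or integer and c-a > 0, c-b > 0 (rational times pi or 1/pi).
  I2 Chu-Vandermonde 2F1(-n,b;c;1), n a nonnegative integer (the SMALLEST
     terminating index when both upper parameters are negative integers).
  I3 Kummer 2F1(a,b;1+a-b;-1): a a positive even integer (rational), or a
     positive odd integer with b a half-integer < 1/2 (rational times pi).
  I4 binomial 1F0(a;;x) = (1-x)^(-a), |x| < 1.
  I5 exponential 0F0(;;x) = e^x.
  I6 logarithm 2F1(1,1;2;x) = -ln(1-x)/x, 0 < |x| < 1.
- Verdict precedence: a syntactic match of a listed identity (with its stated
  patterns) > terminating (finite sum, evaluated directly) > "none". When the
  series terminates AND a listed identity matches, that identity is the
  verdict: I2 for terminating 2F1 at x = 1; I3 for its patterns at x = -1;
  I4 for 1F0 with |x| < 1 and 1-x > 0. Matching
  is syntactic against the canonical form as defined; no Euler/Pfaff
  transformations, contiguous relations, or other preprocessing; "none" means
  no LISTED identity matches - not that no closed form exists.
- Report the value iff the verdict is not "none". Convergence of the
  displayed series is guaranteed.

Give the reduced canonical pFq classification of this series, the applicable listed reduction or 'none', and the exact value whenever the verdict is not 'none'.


With C = 1: the canonical form is 2F1(-2, 2; 5; -1). Verdict (x = -1): Kummer's theorem (I3) applies (x = -1; c = 5 equals 1+a-b for upper {-2, 2}: listed pattern). Hence: 2.

Key step: t_0 being 1, factor the ratio over Q (C = 1, x = -1): negated roots = parameters.
Ratio: r(k) = -1 * (k-2) (k+2) / [(k+5) (k+1)] ; factor over Q: parameters, x = -1, and C = 1.


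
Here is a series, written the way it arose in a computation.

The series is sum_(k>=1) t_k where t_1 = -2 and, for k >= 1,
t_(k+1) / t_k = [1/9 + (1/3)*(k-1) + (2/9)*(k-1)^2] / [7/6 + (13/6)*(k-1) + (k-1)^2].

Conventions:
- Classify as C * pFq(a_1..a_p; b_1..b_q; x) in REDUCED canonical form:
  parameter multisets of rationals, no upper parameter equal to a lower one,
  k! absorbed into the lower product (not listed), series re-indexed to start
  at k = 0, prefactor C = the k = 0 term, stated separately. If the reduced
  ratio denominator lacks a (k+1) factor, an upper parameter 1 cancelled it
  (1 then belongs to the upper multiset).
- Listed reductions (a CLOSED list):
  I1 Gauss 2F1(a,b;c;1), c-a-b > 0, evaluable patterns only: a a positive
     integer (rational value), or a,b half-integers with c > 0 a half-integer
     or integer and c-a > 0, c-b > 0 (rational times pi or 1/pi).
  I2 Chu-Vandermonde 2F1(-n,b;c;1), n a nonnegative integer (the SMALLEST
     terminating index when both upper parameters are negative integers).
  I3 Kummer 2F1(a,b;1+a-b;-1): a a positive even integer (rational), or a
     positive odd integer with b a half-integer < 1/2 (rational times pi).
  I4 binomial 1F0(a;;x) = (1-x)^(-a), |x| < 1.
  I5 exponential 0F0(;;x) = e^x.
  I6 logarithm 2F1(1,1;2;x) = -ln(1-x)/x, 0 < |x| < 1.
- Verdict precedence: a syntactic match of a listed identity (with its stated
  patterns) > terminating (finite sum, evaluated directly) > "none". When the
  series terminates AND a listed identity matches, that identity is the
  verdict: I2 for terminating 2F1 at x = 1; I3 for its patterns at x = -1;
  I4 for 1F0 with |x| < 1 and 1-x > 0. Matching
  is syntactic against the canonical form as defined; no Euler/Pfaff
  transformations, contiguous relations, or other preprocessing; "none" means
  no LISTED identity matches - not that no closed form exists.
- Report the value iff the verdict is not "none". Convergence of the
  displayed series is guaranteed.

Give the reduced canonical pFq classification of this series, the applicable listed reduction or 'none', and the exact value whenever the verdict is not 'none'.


The tell: x = (2/9) and factor the ratio over Q (prefactor -2): negated roots = parameters.
Ratio: r(k) = (2/9) * (k+1/2) (k+1) / [(k+7/6) (k+1)] - rational in k, leading ratio (2/9); with t_0 = -2, classification follows.

This is -2 * 2F1(1/2, 1; 7/6; 2/9) in reduced canonical form. Verdict: no listed reduction: x = 2/9 and upper {1/2, 1} fail every I1-I6 pattern.


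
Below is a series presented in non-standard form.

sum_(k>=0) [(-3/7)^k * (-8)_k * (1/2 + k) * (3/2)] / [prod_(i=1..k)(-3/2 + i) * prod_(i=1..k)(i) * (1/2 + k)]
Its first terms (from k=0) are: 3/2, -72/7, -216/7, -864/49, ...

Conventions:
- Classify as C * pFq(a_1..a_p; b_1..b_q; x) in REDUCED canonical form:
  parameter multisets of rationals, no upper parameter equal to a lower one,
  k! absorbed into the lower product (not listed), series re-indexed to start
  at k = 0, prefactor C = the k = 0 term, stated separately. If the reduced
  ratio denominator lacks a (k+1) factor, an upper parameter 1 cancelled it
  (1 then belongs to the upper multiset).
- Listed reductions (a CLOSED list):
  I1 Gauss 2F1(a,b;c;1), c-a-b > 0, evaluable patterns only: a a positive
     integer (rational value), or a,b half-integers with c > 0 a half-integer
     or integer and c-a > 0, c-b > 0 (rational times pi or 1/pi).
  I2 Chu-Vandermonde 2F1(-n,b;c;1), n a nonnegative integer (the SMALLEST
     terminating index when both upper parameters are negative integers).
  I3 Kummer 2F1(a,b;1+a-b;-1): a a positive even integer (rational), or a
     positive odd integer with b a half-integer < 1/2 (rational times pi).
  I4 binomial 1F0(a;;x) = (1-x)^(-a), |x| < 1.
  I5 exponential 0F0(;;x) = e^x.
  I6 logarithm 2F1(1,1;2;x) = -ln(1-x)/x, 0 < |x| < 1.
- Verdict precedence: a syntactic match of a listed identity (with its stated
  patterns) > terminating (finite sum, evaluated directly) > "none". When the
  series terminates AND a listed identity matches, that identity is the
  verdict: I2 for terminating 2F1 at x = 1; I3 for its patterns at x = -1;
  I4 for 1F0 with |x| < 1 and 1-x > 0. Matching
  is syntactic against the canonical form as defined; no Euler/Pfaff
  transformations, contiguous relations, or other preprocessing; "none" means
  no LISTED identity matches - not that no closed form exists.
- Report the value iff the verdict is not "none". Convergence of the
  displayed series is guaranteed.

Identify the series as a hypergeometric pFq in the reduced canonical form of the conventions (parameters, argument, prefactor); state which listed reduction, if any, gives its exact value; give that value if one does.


This is 3/2 * 1F1(-8; -1/2; -3/7) in reduced canonical form. Verdict: terminating at k = 8: the factor (-8)_k kills every later term; summing the 9 survivors is exact. Exact value: -3545556134649/57705658010.

First insight: t_0 being 3/2, the lower running product (prefactor 3/2) is a rising factorial.
Ratio: r(k) = (-3/7) * (k-8) / [(k-1/2) (k+1)] - rational in k, leading ratio (-3/7); with t_0 = 3/2, classification follows.
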